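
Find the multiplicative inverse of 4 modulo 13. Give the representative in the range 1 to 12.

13 = 3·4 + 1
4 = 4·1 + 0
Back-substituting gives 4·10 ≡ 1 (mod 13).

10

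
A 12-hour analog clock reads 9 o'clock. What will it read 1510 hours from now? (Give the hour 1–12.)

Dividing 1510 by 12 gives quotient 125 and remainder 10.
9 + 10 → 7 on a 12-hour dial.

7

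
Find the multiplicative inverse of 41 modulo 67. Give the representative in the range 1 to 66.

18

67 = 1·41 + 26
41 = 1·26 + 15
26 = 1·15 + 11
15 = 1·11 + 4
11 = 2·4 + 3
4 = 1·3 + 1
3 = 3·1 + 0
Back-substituting gives 41·18 ≡ 1 (mod 67).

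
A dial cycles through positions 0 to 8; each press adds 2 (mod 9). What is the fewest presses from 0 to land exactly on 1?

5

2·5 = 10 = 1·9 + 1, so 2⁻¹ ≡ 5 (mod 9).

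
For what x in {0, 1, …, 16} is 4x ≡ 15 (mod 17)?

8

The inverse of 4 mod 17 is 13 (since 4·13 = 52 ≡ 1).
So x ≡ 13·15 = 195 ≡ 8 (mod 17).
Check: 4·8 = 32 = 1·17 + 15.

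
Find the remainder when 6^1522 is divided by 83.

By repeated squaring mod 83: 6^1≡6, 6^2≡36, 6^4≡51, 6^8≡28, 6^16≡37, 6^32≡41, 6^64≡21, 6^128≡26, 6^256≡12, 6^512≡61, 6^1024≡69.
1522 = 2 + 16 + 32 + 64 + 128 + 256 + 1024, so 6^1522 ≡ 36·37·41·21·26·12·69 ≡ 26 (mod 83).

26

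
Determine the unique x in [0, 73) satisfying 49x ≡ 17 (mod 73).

The inverse of 49 mod 73 is 3 (since 49·3 = 147 ≡ 1).
So x ≡ 3·17 = 51 ≡ 51 (mod 73).

51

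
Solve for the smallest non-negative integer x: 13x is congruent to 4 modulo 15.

13⁻¹ ≡ 7 (mod 15) because 13·7 = 91 = 6·15 + 1.
Multiplying both sides by 7: x ≡ 7·4 = 28 ≡ 13 (mod 15).

13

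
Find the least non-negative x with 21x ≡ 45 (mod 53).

40

The inverse of 21 mod 53 is 48 (since 21·48 = 1008 ≡ 1).
So x ≡ 48·45 = 2160 ≡ 40 (mod 53).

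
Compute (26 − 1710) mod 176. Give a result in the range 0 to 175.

1710 − 9·176 = 126, so 1710 ≡ 126 (mod 176).
(26 − 126) mod 176 = 76.

76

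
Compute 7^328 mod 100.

Successive squares of 7 mod 100: 7^1≡7, 7^2≡49, 7^4≡1, 7^8≡1, 7^16≡1, 7^32≡1, 7^64≡1, 7^128≡1, 7^256≡1.
328 = 8 + 64 + 256, so 7^328 ≡ 1·1·1 ≡ 1 (mod 100).

1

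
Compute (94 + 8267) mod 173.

57

8267 mod 173 = 136 (since 47·173 = 8131).
(94 + 136) mod 173 = 57.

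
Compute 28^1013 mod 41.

Successive squares of 28 mod 41: 28^1≡28, 28^2≡5, 28^4≡25, 28^8≡10, 28^16≡18, 28^32≡37, 28^64≡16, 28^128≡10, 28^256≡18, 28^512≡37.
Since 1013 = 1 + 4 + 16 + 32 + 64 + 128 + 256 + 512 in binary, 28^1013 ≡ 28·25·18·37·16·10·18·37 ≡ 30 (mod 41).

30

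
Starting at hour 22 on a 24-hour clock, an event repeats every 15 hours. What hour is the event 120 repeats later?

22

120·15 = 1800.
Dividing 1800 by 24 gives quotient 75 and remainder 0.
(22 + 0) mod 24 = 22.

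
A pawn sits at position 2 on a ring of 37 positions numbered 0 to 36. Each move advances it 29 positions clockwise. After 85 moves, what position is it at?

25

85·29 = 2465.
2465 − 66·37 = 23, so 2465 ≡ 23 (mod 37).
(2 + 23) mod 37 = 25.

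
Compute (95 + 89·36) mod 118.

89·36 = 3204.
Dividing 3204 by 118 gives quotient 27 and remainder 18.
(95 + 18) mod 118 = 113.

113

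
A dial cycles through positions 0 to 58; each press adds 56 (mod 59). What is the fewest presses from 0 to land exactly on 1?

39

56·39 = 2184 = 37·59 + 1, so 56⁻¹ ≡ 39 (mod 59).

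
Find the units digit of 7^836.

1

Powers of 7 mod 10 repeat with period 4: 7, 9, 3, 1.
836 leaves remainder 0 on division by 4, so 7^836 ends in 1.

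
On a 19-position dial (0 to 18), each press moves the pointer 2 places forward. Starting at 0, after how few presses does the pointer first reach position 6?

2⁻¹ ≡ 10 (mod 19) because 2·10 = 20 = 1·19 + 1.
Multiplying both sides by 10: x ≡ 10·6 = 60 ≡ 3 (mod 19).

3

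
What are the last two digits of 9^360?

01

Successive squares of 9 mod 100: 9^1≡9, 9^2≡81, 9^4≡61, 9^8≡21, 9^16≡41, 9^32≡81, 9^64≡61, 9^128≡21, 9^256≡41.
Since 360 = 8 + 32 + 64 + 256 in binary, 9^360 ≡ 21·81·61·41 ≡ 1 (mod 100).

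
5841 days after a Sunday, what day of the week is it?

5841 − 834·7 = 3, so 5841 ≡ 3 (mod 7).
Sunday + 3 days → Wednesday.

Wednesday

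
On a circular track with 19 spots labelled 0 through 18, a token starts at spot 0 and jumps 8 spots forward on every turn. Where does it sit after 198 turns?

7

198·8 = 1584.
1584 − 83·19 = 7, so 1584 ≡ 7 (mod 19).
(0 + 7) mod 19 = 7.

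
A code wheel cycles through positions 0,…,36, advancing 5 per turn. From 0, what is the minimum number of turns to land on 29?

The inverse of 5 mod 37 is 15 (since 5·15 = 75 ≡ 1).
So x ≡ 15·29 = 435 ≡ 28 (mod 37).

28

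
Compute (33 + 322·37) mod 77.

12

322·37 = 11914.
11914 mod 77 = 56 (since 154·77 = 11858).
(33 + 56) mod 77 = 12.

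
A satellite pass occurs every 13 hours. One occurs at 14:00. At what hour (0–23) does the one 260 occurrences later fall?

260·13 = 3380.
3380 mod 24 = 20 (since 140·24 = 3360).
(14 + 20) mod 24 = 10.

10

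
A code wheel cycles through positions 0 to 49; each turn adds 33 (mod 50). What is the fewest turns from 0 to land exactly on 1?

47

50 = 1·33 + 17
33 = 1·17 + 16
17 = 1·16 + 1
16 = 16·1 + 0
Back-substituting gives 33·47 ≡ 1 (mod 50).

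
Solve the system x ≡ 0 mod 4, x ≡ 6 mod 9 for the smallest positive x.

24

x ≡ 0 (mod 4) gives x ∈ {0, 4, 8, 12, 16, 20, 24}.
The first of these with x mod 9 = 6 is 24.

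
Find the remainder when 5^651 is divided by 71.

Square-and-reduce mod 71: 5^1≡5, 5^2≡25, 5^4≡57, 5^8≡54, 5^16≡5, 5^32≡25, 5^64≡57, 5^128≡54, 5^256≡5, 5^512≡25.
651 = 1 + 2 + 8 + 128 + 512, so 5^651 ≡ 5·25·54·54·25 ≡ 5 (mod 71).

5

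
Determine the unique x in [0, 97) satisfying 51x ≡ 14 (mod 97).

51⁻¹ ≡ 78 (mod 97) because 51·78 = 3978 = 41·97 + 1.
So x ≡ 78·14 = 1092 ≡ 25 (mod 97).
Check: 51·25 = 1275 = 13·97 + 14.

25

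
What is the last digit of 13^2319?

Powers of 3 mod 10 repeat with period 4: 3, 9, 7, 1.
2319 mod 4 = 3, so the last digit matches 3^3 = 7.

7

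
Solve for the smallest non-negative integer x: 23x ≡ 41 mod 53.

The inverse of 23 mod 53 is 30 (since 23·30 = 690 ≡ 1).
Multiplying both sides by 30: x ≡ 30·41 = 1230 ≡ 11 (mod 53).

11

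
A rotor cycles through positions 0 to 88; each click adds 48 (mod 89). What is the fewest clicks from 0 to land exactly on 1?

89 = 1·48 + 41
48 = 1·41 + 7
41 = 5·7 + 6
7 = 1·6 + 1
6 = 6·1 + 0
Back-substituting gives 48·13 ≡ 1 (mod 89).

13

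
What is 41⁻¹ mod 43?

41·21 = 861 = 20·43 + 1, so 41⁻¹ ≡ 21 (mod 43).

21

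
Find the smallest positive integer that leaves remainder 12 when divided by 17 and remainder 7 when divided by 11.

29

x ≡ 7 (mod 11) gives x ∈ {7, 18, 29}.
The first of these with x mod 17 = 12 is 29.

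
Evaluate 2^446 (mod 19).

Square-and-reduce mod 19: 2^1≡2, 2^2≡4, 2^4≡16, 2^8≡9, 2^16≡5, 2^32≡6, 2^64≡17, 2^128≡4, 2^256≡16.
446 = 2 + 4 + 8 + 16 + 32 + 128 + 256, so 2^446 ≡ 4·16·9·5·6·4·16 ≡ 6 (mod 19).

6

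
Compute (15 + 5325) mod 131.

Dividing 5325 by 131 gives quotient 40 and remainder 85.
(15 + 85) mod 131 = 100.

100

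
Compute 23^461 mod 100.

Successive squares of 23 mod 100: 23^1≡23, 23^2≡29, 23^4≡41, 23^8≡81, 23^16≡61, 23^32≡21, 23^64≡41, 23^128≡81, 23^256≡61.
Since 461 = 1 + 4 + 8 + 64 + 128 + 256 in binary, 23^461 ≡ 23·41·81·41·81·61 ≡ 23 (mod 100).

23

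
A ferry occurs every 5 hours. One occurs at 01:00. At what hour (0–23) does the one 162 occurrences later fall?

162·5 = 810.
Dividing 810 by 24 gives quotient 33 and remainder 18.
(1 + 18) mod 24 = 19.

19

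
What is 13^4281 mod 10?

3

Powers of 3 mod 10 repeat with period 4: 3, 9, 7, 1.
4281 mod 4 = 1, so the last digit matches 3^1 = 3.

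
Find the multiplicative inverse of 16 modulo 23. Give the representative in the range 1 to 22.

23 = 1·16 + 7
16 = 2·7 + 2
7 = 3·2 + 1
2 = 2·1 + 0
Back-substituting gives 16·13 ≡ 1 (mod 23).

13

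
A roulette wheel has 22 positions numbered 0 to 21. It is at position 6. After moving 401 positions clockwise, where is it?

11

401 = 18·22 + 5, so 401 mod 22 = 5.
(6 + 5) mod 22 = 11.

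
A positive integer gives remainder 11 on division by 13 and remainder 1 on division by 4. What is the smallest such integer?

Since 4·10 ≡ 1 (mod 13), take x = 1 + 4·((11−1)·10 mod 13) = 1 + 4·9 = 37.
Check: 37 mod 13 = 11, 37 mod 4 = 1.

37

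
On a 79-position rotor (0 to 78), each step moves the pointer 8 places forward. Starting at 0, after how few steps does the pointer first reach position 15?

The inverse of 8 mod 79 is 10 (since 8·10 = 80 ≡ 1).
Multiplying both sides by 10: x ≡ 10·15 = 150 ≡ 71 (mod 79).

71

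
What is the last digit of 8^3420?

The units digit of 8^n cycles with period 4: 8, 4, 2, 6, …
3420 mod 4 = 0, so the last digit matches 8^4 = 6.

6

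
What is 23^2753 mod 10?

3

The units digit of 23^n cycles with period 4: 3, 9, 7, 1, …
2753 mod 4 = 1, so the last digit matches 3^1 = 3.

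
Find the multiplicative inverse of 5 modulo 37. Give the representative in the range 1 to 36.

15

37 = 7·5 + 2
5 = 2·2 + 1
2 = 2·1 + 0
Back-substituting gives 5·15 ≡ 1 (mod 37).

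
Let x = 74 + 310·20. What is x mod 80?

34

310·20 = 6200.
6200 mod 80 = 40 (since 77·80 = 6160).
(74 + 40) mod 80 = 34.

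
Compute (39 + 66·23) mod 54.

66·23 = 1518.
1518 mod 54 = 6 (since 28·54 = 1512).
(39 + 6) mod 54 = 45.

45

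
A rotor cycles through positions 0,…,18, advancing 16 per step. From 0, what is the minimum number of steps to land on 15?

The inverse of 16 mod 19 is 6 (since 16·6 = 96 ≡ 1).
So x ≡ 6·15 = 90 ≡ 14 (mod 19).

14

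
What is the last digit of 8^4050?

4

The units digit of 8^n cycles with period 4: 8, 4, 2, 6, …
4050 mod 4 = 2, so the last digit matches 8^2 = 4.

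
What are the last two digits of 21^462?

41

Square-and-reduce mod 100: 21^1≡21, 21^2≡41, 21^4≡81, 21^8≡61, 21^16≡21, 21^32≡41, 21^64≡81, 21^128≡61, 21^256≡21.
462 = 2 + 4 + 8 + 64 + 128 + 256, so 21^462 ≡ 41·81·61·81·61·21 ≡ 41 (mod 100).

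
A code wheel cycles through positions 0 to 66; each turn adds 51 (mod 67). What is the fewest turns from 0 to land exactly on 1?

46

51·46 = 2346 = 35·67 + 1, so 51⁻¹ ≡ 46 (mod 67).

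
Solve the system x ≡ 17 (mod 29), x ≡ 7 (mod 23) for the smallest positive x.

191

x ≡ 7 (mod 23) gives x ∈ {7, 30, 53, 76, 99, 122, 145, 168, …}.
The first of these with x mod 29 = 17 is 191.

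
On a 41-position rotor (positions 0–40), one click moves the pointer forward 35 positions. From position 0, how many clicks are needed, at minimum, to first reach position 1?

34

35·34 = 1190 = 29·41 + 1, so 35⁻¹ ≡ 34 (mod 41).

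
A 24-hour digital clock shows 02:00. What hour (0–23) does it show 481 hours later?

481 − 20·24 = 1, so 481 ≡ 1 (mod 24).
(2 + 1) mod 24 = 3.

3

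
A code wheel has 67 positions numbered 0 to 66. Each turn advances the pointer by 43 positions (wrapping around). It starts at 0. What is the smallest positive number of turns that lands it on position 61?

17

The inverse of 43 mod 67 is 53 (since 43·53 = 2279 ≡ 1).
Multiplying both sides by 53: x ≡ 53·61 = 3233 ≡ 17 (mod 67).
Check: 43·17 = 731 = 10·67 + 61.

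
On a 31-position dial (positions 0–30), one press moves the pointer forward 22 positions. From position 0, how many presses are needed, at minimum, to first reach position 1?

22·24 = 528 = 17·31 + 1, so 22⁻¹ ≡ 24 (mod 31).

24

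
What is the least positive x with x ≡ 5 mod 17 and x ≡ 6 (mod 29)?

x ≡ 5 (mod 17) gives x ∈ {5, 22, 39, 56, 73, 90, 107, 124, …}.
The first of these with x mod 29 = 6 is 209.

209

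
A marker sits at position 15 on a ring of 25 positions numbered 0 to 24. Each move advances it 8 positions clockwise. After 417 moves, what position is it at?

1

417·8 = 3336.
3336 = 133·25 + 11, so 3336 mod 25 = 11.
(15 + 11) mod 25 = 1.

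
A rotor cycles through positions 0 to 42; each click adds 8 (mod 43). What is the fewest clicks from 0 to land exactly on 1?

27

8·27 = 216 = 5·43 + 1, so 8⁻¹ ≡ 27 (mod 43).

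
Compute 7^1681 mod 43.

Square-and-reduce mod 43: 7^1≡7, 7^2≡6, 7^4≡36, 7^8≡6, 7^16≡36, 7^32≡6, 7^64≡36, 7^128≡6, 7^256≡36, 7^512≡6, 7^1024≡36.
Since 1681 = 1 + 16 + 128 + 512 + 1024 in binary, 7^1681 ≡ 7·36·6·6·36 ≡ 7 (mod 43).

7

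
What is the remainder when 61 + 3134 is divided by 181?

118

3134 = 17·181 + 57, so 3134 mod 181 = 57.
(61 + 57) mod 181 = 118.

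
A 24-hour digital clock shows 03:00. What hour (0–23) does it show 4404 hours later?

15

4404 mod 24 = 12 (since 183·24 = 4392).
(3 + 12) mod 24 = 15.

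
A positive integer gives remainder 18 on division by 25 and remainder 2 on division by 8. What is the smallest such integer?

Since 8·22 ≡ 1 (mod 25), take x = 2 + 8·((18−2)·22 mod 25) = 2 + 8·2 = 18.
Check: 18 mod 25 = 18, 18 mod 8 = 2.

18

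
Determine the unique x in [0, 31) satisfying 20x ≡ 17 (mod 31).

21

20⁻¹ ≡ 14 (mod 31) because 20·14 = 280 = 9·31 + 1.
So x ≡ 14·17 = 238 ≡ 21 (mod 31).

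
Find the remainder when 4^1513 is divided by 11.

9

By repeated squaring mod 11: 4^1≡4, 4^2≡5, 4^4≡3, 4^8≡9, 4^16≡4, 4^32≡5, 4^64≡3, 4^128≡9, 4^256≡4, 4^512≡5, 4^1024≡3.
1513 = 1 + 8 + 32 + 64 + 128 + 256 + 1024, so 4^1513 ≡ 4·9·5·3·9·4·3 ≡ 9 (mod 11).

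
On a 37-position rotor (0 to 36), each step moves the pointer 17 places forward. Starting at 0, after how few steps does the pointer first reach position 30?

The inverse of 17 mod 37 is 24 (since 17·24 = 408 ≡ 1).
So x ≡ 24·30 = 720 ≡ 17 (mod 37).

17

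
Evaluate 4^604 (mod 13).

Successive squares of 4 mod 13: 4^1≡4, 4^2≡3, 4^4≡9, 4^8≡3, 4^16≡9, 4^32≡3, 4^64≡9, 4^128≡3, 4^256≡9, 4^512≡3.
604 = 4 + 8 + 16 + 64 + 512, so 4^604 ≡ 9·3·9·9·3 ≡ 9 (mod 13).

9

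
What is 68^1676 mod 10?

Last digits of 8^n: 8, 4, 2, 6 (period 4).
1676 leaves remainder 0 on division by 4, so 68^1676 ends in 6.

6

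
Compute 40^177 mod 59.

By repeated squaring mod 59: 40^1≡40, 40^2≡7, 40^4≡49, 40^8≡41, 40^16≡29, 40^32≡15, 40^64≡48, 40^128≡3.
Since 177 = 1 + 16 + 32 + 128 in binary, 40^177 ≡ 40·29·15·3 ≡ 44 (mod 59).

44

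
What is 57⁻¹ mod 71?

57·5 = 285 = 4·71 + 1, so 57⁻¹ ≡ 5 (mod 71).

5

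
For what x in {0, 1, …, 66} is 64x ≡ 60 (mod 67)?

47

The inverse of 64 mod 67 is 22 (since 64·22 = 1408 ≡ 1).
Multiplying both sides by 22: x ≡ 22·60 = 1320 ≡ 47 (mod 67).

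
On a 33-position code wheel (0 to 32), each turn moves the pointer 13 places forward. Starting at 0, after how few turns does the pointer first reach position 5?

13⁻¹ ≡ 28 (mod 33) because 13·28 = 364 = 11·33 + 1.
Multiplying both sides by 28: x ≡ 28·5 = 140 ≡ 8 (mod 33).

8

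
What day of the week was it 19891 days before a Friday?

19891 − 2841·7 = 4, so 19891 ≡ 4 (mod 7).
Friday − 4 days → Monday.

Monday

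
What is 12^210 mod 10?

4

Powers of 2 mod 10 repeat with period 4: 2, 4, 8, 6.
210 leaves remainder 2 on division by 4, so 12^210 ends in 4.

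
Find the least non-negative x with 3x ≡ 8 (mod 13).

The inverse of 3 mod 13 is 9 (since 3·9 = 27 ≡ 1).
So x ≡ 9·8 = 72 ≡ 7 (mod 13).

7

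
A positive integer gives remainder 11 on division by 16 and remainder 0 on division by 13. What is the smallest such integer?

91

Since 13·5 ≡ 1 (mod 16), take x = 0 + 13·((11−0)·5 mod 16) = 0 + 13·7 = 91.
Check: 91 mod 16 = 11, 91 mod 13 = 0.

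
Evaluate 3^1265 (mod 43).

By repeated squaring mod 43: 3^1≡3, 3^2≡9, 3^4≡38, 3^8≡25, 3^16≡23, 3^32≡13, 3^64≡40, 3^128≡9, 3^256≡38, 3^512≡25, 3^1024≡23.
Since 1265 = 1 + 16 + 32 + 64 + 128 + 1024 in binary, 3^1265 ≡ 3·23·13·40·9·23 ≡ 28 (mod 43).

28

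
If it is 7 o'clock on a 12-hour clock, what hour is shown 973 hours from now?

973 − 81·12 = 1, so 973 ≡ 1 (mod 12).
7 + 1 → 8 on a 12-hour dial.

8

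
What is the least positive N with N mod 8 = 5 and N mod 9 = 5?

x ≡ 5 (mod 8) gives x ∈ {5}.
The first of these with x mod 9 = 5 is 5.

5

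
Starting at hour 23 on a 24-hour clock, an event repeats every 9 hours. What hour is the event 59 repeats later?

2

59·9 = 531.
531 − 22·24 = 3, so 531 ≡ 3 (mod 24).
(23 + 3) mod 24 = 2.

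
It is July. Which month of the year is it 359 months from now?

359 = 29·12 + 11, so 359 mod 12 = 11.
July + 11 months → June.

June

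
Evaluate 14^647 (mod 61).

48

By repeated squaring mod 61: 14^1≡14, 14^2≡13, 14^4≡47, 14^8≡13, 14^16≡47, 14^32≡13, 14^64≡47, 14^128≡13, 14^256≡47, 14^512≡13.
647 = 1 + 2 + 4 + 128 + 512, so 14^647 ≡ 14·13·47·13·13 ≡ 48 (mod 61).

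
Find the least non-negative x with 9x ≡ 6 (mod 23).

The inverse of 9 mod 23 is 18 (since 9·18 = 162 ≡ 1).
Multiplying both sides by 18: x ≡ 18·6 = 108 ≡ 16 (mod 23).
Check: 9·16 = 144 = 6·23 + 6.

16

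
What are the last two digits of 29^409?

69

Successive squares of 29 mod 100: 29^1≡29, 29^2≡41, 29^4≡81, 29^8≡61, 29^16≡21, 29^32≡41, 29^64≡81, 29^128≡61, 29^256≡21.
409 = 1 + 8 + 16 + 128 + 256, so 29^409 ≡ 29·61·21·61·21 ≡ 69 (mod 100).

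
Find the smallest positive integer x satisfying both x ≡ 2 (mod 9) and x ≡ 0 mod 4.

x ≡ 0 (mod 4) gives x ∈ {0, 4, 8, 12, 16, 20}.
The first of these with x mod 9 = 2 is 20.

20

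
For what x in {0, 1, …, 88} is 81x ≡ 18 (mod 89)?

81⁻¹ ≡ 11 (mod 89) because 81·11 = 891 = 10·89 + 1.
So x ≡ 11·18 = 198 ≡ 20 (mod 89).

20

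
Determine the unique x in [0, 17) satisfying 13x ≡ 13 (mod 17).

1

The inverse of 13 mod 17 is 4 (since 13·4 = 52 ≡ 1).
Multiplying both sides by 4: x ≡ 4·13 = 52 ≡ 1 (mod 17).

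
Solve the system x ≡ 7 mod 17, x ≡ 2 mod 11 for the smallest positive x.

24

x ≡ 2 (mod 11) gives x ∈ {2, 13, 24}.
The first of these with x mod 17 = 7 is 24.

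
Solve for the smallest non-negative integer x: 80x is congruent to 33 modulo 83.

72

80⁻¹ ≡ 55 (mod 83) because 80·55 = 4400 = 53·83 + 1.
So x ≡ 55·33 = 1815 ≡ 72 (mod 83).
Check: 80·72 = 5760 = 69·83 + 33.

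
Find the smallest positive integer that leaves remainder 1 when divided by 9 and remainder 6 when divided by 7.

55

Since 7·4 ≡ 1 (mod 9), take x = 6 + 7·((1−6)·4 mod 9) = 6 + 7·7 = 55.
Check: 55 mod 9 = 1, 55 mod 7 = 6.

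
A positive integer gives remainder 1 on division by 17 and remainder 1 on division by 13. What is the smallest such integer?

Since 13·4 ≡ 1 (mod 17), take x = 1 + 13·((1−1)·4 mod 17) = 1 + 13·0 = 1.
Check: 1 mod 17 = 1, 1 mod 13 = 1.

1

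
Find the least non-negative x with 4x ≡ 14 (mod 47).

27

4⁻¹ ≡ 12 (mod 47) because 4·12 = 48 = 1·47 + 1.
So x ≡ 12·14 = 168 ≡ 27 (mod 47).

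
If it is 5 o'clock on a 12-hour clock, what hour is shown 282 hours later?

282 mod 12 = 6 (since 23·12 = 276).
5 + 6 → 11 on a 12-hour dial.

11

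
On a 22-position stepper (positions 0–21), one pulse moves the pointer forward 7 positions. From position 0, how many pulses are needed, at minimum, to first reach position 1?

7·19 = 133 = 6·22 + 1, so 7⁻¹ ≡ 19 (mod 22).

19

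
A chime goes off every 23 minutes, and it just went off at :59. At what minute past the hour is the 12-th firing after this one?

35

12·23 = 276.
276 − 4·60 = 36, so 276 ≡ 36 (mod 60).
(59 + 36) mod 60 = 35.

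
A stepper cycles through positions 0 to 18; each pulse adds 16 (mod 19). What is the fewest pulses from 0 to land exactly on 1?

6

19 = 1·16 + 3
16 = 5·3 + 1
3 = 3·1 + 0
Back-substituting gives 16·6 ≡ 1 (mod 19).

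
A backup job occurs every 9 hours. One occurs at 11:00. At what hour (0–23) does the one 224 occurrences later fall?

11

224·9 = 2016.
2016 = 84·24 + 0, so 2016 mod 24 = 0.
(11 + 0) mod 24 = 11.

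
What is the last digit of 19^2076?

The units digit of 19^n cycles with period 2: 9, 1, …
2076 leaves remainder 0 on division by 2, so 19^2076 ends in 1.

1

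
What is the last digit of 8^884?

Last digits of 8^n: 8, 4, 2, 6 (period 4).
884 leaves remainder 0 on division by 4, so 8^884 ends in 6.

6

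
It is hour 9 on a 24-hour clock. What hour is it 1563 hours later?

12

1563 = 65·24 + 3, so 1563 mod 24 = 3.
(9 + 3) mod 24 = 12.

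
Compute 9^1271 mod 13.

3

Successive squares of 9 mod 13: 9^1≡9, 9^2≡3, 9^4≡9, 9^8≡3, 9^16≡9, 9^32≡3, 9^64≡9, 9^128≡3, 9^256≡9, 9^512≡3, 9^1024≡9.
1271 = 1 + 2 + 4 + 16 + 32 + 64 + 128 + 1024, so 9^1271 ≡ 9·3·9·9·3·9·3·9 ≡ 3 (mod 13).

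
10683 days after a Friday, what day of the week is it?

Saturday

10683 − 1526·7 = 1, so 10683 ≡ 1 (mod 7).
Friday + 1 day → Saturday.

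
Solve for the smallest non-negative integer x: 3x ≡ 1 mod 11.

4

3⁻¹ ≡ 4 (mod 11) because 3·4 = 12 = 1·11 + 1.
So x ≡ 4·1 = 4 ≡ 4 (mod 11).
Check: 3·4 = 12 = 1·11 + 1.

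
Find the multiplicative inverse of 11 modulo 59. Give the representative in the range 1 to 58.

43

11·43 = 473 = 8·59 + 1, so 11⁻¹ ≡ 43 (mod 59).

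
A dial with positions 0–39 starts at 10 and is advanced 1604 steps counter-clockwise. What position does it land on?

1604 − 40·40 = 4, so 1604 ≡ 4 (mod 40).
(10 − 4) mod 40 = 6.

6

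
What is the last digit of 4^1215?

Last digits of 4^n: 4, 6 (period 2).
1215 mod 2 = 1, so the last digit matches 4^1 = 4.

4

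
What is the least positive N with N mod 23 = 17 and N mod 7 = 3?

17

x ≡ 3 (mod 7) gives x ∈ {3, 10, 17}.
The first of these with x mod 23 = 17 is 17.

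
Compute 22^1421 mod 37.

Successive squares of 22 mod 37: 22^1≡22, 22^2≡3, 22^4≡9, 22^8≡7, 22^16≡12, 22^32≡33, 22^64≡16, 22^128≡34, 22^256≡9, 22^512≡7, 22^1024≡12.
1421 = 1 + 4 + 8 + 128 + 256 + 1024, so 22^1421 ≡ 22·9·7·34·9·12 ≡ 5 (mod 37).

5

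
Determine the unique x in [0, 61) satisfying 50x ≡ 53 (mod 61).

34

50⁻¹ ≡ 11 (mod 61) because 50·11 = 550 = 9·61 + 1.
Multiplying both sides by 11: x ≡ 11·53 = 583 ≡ 34 (mod 61).
Check: 50·34 = 1700 = 27·61 + 53.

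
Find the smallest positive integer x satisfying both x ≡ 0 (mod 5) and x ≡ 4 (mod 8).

x ≡ 0 (mod 5) gives x ∈ {0, 5, 10, 15, 20}.
The first of these with x mod 8 = 4 is 20.

20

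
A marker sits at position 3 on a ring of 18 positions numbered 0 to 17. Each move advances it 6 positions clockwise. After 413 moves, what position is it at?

15

413·6 = 2478.
2478 mod 18 = 12 (since 137·18 = 2466).
(3 + 12) mod 18 = 15.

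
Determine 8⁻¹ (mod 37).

37 = 4·8 + 5
8 = 1·5 + 3
5 = 1·3 + 2
3 = 1·2 + 1
2 = 2·1 + 0
Back-substituting gives 8·14 ≡ 1 (mod 37).

14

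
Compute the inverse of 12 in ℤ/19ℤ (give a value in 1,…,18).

8

19 = 1·12 + 7
12 = 1·7 + 5
7 = 1·5 + 2
5 = 2·2 + 1
2 = 2·1 + 0
Back-substituting gives 12·8 ≡ 1 (mod 19).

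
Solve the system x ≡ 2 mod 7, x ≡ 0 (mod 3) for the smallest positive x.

9

x ≡ 0 (mod 3) gives x ∈ {0, 3, 6, 9}.
The first of these with x mod 7 = 2 is 9.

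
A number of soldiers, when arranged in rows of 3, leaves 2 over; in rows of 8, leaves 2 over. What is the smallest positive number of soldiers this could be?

2

x ≡ 2 (mod 3) gives x ∈ {2}.
The first of these with x mod 8 = 2 is 2.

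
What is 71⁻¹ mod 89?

84

71·84 = 5964 = 67·89 + 1, so 71⁻¹ ≡ 84 (mod 89).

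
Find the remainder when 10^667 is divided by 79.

Successive squares of 10 mod 79: 10^1≡10, 10^2≡21, 10^4≡46, 10^8≡62, 10^16≡52, 10^32≡18, 10^64≡8, 10^128≡64, 10^256≡67, 10^512≡65.
667 = 1 + 2 + 8 + 16 + 128 + 512, so 10^667 ≡ 10·21·62·52·64·65 ≡ 46 (mod 79).

46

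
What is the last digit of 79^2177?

9

Last digits of 9^n: 9, 1 (period 2).
2177 leaves remainder 1 on division by 2, so 79^2177 ends in 9.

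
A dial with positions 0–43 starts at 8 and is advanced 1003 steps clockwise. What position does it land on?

1003 mod 44 = 35 (since 22·44 = 968).
(8 + 35) mod 44 = 43.

43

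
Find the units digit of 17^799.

3

The units digit of 17^n cycles with period 4: 7, 9, 3, 1, …
799 mod 4 = 3, so the last digit matches 7^3 = 3.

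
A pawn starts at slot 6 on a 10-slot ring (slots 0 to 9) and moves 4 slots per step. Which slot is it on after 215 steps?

6

215·4 = 860.
Dividing 860 by 10 gives quotient 86 and remainder 0.
(6 + 0) mod 10 = 6.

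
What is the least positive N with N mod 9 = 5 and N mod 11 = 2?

68

Since 11·5 ≡ 1 (mod 9), take x = 2 + 11·((5−2)·5 mod 9) = 2 + 11·6 = 68.
Check: 68 mod 9 = 5, 68 mod 11 = 2.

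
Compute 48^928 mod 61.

13

By repeated squaring mod 61: 48^1≡48, 48^2≡47, 48^4≡13, 48^8≡47, 48^16≡13, 48^32≡47, 48^64≡13, 48^128≡47, 48^256≡13, 48^512≡47.
928 = 32 + 128 + 256 + 512, so 48^928 ≡ 47·47·13·47 ≡ 13 (mod 61).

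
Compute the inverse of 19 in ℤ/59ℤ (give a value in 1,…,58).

28

19·28 = 532 = 9·59 + 1, so 19⁻¹ ≡ 28 (mod 59).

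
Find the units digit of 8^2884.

6

Powers of 8 mod 10 repeat with period 4: 8, 4, 2, 6.
2884 mod 4 = 0, so the last digit matches 8^4 = 6.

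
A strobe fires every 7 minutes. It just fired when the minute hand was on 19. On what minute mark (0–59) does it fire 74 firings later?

74·7 = 518.
518 = 8·60 + 38, so 518 mod 60 = 38.
(19 + 38) mod 60 = 57.

57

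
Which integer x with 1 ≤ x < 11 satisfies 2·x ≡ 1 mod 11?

11 = 5·2 + 1
2 = 2·1 + 0
Back-substituting gives 2·6 ≡ 1 (mod 11).

6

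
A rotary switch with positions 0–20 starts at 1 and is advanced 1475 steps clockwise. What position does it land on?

1475 = 70·21 + 5, so 1475 mod 21 = 5.
(1 + 5) mod 21 = 6.

6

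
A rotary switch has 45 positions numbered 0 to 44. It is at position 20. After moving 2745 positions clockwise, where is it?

2745 = 61·45 + 0, so 2745 mod 45 = 0.
(20 + 0) mod 45 = 20.

20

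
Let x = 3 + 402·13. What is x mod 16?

402·13 = 5226.
5226 = 326·16 + 10, so 5226 mod 16 = 10.
(3 + 10) mod 16 = 13.

13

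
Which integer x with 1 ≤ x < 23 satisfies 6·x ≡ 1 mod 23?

6·4 = 24 = 1·23 + 1, so 6⁻¹ ≡ 4 (mod 23).

4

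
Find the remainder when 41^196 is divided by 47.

Square-and-reduce mod 47: 41^1≡41, 41^2≡36, 41^4≡27, 41^8≡24, 41^16≡12, 41^32≡3, 41^64≡9, 41^128≡34.
Since 196 = 4 + 64 + 128 in binary, 41^196 ≡ 27·9·34 ≡ 37 (mod 47).

37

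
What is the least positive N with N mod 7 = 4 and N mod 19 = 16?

x ≡ 4 (mod 7) gives x ∈ {4, 11, 18, 25, 32, 39, 46, 53, …}.
The first of these with x mod 19 = 16 is 130.

130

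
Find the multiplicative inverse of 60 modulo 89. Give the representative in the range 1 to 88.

89 = 1·60 + 29
60 = 2·29 + 2
29 = 14·2 + 1
2 = 2·1 + 0
Back-substituting gives 60·46 ≡ 1 (mod 89).

46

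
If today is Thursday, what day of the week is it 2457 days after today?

Thursday

2457 = 351·7 + 0, so 2457 mod 7 = 0.
Thursday + 0 days → Thursday.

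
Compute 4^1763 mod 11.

9

Successive squares of 4 mod 11: 4^1≡4, 4^2≡5, 4^4≡3, 4^8≡9, 4^16≡4, 4^32≡5, 4^64≡3, 4^128≡9, 4^256≡4, 4^512≡5, 4^1024≡3.
1763 = 1 + 2 + 32 + 64 + 128 + 512 + 1024, so 4^1763 ≡ 4·5·5·3·9·5·3 ≡ 9 (mod 11).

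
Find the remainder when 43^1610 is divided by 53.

44

Successive squares of 43 mod 53: 43^1≡43, 43^2≡47, 43^4≡36, 43^8≡24, 43^16≡46, 43^32≡49, 43^64≡16, 43^128≡44, 43^256≡28, 43^512≡42, 43^1024≡15.
1610 = 2 + 8 + 64 + 512 + 1024, so 43^1610 ≡ 47·24·16·42·15 ≡ 44 (mod 53).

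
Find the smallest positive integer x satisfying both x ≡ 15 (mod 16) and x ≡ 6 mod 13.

Since 13·5 ≡ 1 (mod 16), take x = 6 + 13·((15−6)·5 mod 16) = 6 + 13·13 = 175.
Check: 175 mod 16 = 15, 175 mod 13 = 6.

175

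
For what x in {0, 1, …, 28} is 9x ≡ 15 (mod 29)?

21

The inverse of 9 mod 29 is 13 (since 9·13 = 117 ≡ 1).
So x ≡ 13·15 = 195 ≡ 21 (mod 29).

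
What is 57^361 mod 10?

Powers of 7 mod 10 repeat with period 4: 7, 9, 3, 1.
361 leaves remainder 1 on division by 4, so 57^361 ends in 7.

7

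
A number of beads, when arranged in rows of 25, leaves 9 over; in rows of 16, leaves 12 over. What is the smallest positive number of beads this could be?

Since 16·11 ≡ 1 (mod 25), take x = 12 + 16·((9−12)·11 mod 25) = 12 + 16·17 = 284.
Check: 284 mod 25 = 9, 284 mod 16 = 12.

284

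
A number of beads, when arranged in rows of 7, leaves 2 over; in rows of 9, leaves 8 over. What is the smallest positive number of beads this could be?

x ≡ 2 (mod 7) gives x ∈ {2, 9, 16, 23, 30, 37, 44}.
The first of these with x mod 9 = 8 is 44.

44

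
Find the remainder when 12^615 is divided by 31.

30

Successive squares of 12 mod 31: 12^1≡12, 12^2≡20, 12^4≡28, 12^8≡9, 12^16≡19, 12^32≡20, 12^64≡28, 12^128≡9, 12^256≡19, 12^512≡20.
615 = 1 + 2 + 4 + 32 + 64 + 512, so 12^615 ≡ 12·20·28·20·28·20 ≡ 30 (mod 31).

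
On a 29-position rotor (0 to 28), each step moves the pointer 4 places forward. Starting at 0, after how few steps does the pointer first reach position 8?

2

4⁻¹ ≡ 22 (mod 29) because 4·22 = 88 = 3·29 + 1.
Multiplying both sides by 22: x ≡ 22·8 = 176 ≡ 2 (mod 29).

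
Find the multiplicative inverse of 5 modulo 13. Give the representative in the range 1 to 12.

5·8 = 40 = 3·13 + 1, so 5⁻¹ ≡ 8 (mod 13).

8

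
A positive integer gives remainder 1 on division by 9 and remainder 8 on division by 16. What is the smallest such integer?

Since 16·4 ≡ 1 (mod 9), take x = 8 + 16·((1−8)·4 mod 9) = 8 + 16·8 = 136.
Check: 136 mod 9 = 1, 136 mod 16 = 8.

136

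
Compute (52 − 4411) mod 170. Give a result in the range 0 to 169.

4411 = 25·170 + 161, so 4411 mod 170 = 161.
(52 − 161) mod 170 = 61.

61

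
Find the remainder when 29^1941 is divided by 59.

By repeated squaring mod 59: 29^1≡29, 29^2≡15, 29^4≡48, 29^8≡3, 29^16≡9, 29^32≡22, 29^64≡12, 29^128≡26, 29^256≡27, 29^512≡21, 29^1024≡28.
1941 = 1 + 4 + 16 + 128 + 256 + 512 + 1024, so 29^1941 ≡ 29·48·9·26·27·21·28 ≡ 4 (mod 59).

4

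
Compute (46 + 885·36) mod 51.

885·36 = 31860.
31860 = 624·51 + 36, so 31860 mod 51 = 36.
(46 + 36) mod 51 = 31.

31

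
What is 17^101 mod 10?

7

Last digits of 7^n: 7, 9, 3, 1 (period 4).
101 leaves remainder 1 on division by 4, so 17^101 ends in 7.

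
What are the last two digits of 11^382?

21

Successive squares of 11 mod 100: 11^1≡11, 11^2≡21, 11^4≡41, 11^8≡81, 11^16≡61, 11^32≡21, 11^64≡41, 11^128≡81, 11^256≡61.
382 = 2 + 4 + 8 + 16 + 32 + 64 + 256, so 11^382 ≡ 21·41·81·61·21·41·61 ≡ 21 (mod 100).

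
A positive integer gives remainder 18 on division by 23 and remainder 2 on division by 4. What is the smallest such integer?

18

x ≡ 2 (mod 4) gives x ∈ {2, 6, 10, 14, 18}.
The first of these with x mod 23 = 18 is 18.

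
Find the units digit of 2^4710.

Last digits of 2^n: 2, 4, 8, 6 (period 4).
4710 leaves remainder 2 on division by 4, so 2^4710 ends in 4.

4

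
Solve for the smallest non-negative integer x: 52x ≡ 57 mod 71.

68

The inverse of 52 mod 71 is 56 (since 52·56 = 2912 ≡ 1).
Multiplying both sides by 56: x ≡ 56·57 = 3192 ≡ 68 (mod 71).
Check: 52·68 = 3536 = 49·71 + 57.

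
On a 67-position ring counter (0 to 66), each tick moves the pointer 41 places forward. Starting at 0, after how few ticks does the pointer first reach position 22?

41⁻¹ ≡ 18 (mod 67) because 41·18 = 738 = 11·67 + 1.
Multiplying both sides by 18: x ≡ 18·22 = 396 ≡ 61 (mod 67).
Check: 41·61 = 2501 = 37·67 + 22.

61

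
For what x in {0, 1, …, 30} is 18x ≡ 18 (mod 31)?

The inverse of 18 mod 31 is 19 (since 18·19 = 342 ≡ 1).
Multiplying both sides by 19: x ≡ 19·18 = 342 ≡ 1 (mod 31).

1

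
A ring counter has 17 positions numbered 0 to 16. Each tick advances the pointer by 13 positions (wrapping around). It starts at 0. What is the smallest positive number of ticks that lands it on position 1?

4

The inverse of 13 mod 17 is 4 (since 13·4 = 52 ≡ 1).
So x ≡ 4·1 = 4 ≡ 4 (mod 17).
Check: 13·4 = 52 = 3·17 + 1.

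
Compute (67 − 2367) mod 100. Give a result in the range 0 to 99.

0

Dividing 2367 by 100 gives quotient 23 and remainder 67.
(67 − 67) mod 100 = 0.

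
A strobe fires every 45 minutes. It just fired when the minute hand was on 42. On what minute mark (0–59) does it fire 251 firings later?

251·45 = 11295.
11295 mod 60 = 15 (since 188·60 = 11280).
(42 + 15) mod 60 = 57.

57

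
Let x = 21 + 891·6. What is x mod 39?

24

891·6 = 5346.
Dividing 5346 by 39 gives quotient 137 and remainder 3.
(21 + 3) mod 39 = 24.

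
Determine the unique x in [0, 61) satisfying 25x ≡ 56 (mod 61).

12

25⁻¹ ≡ 22 (mod 61) because 25·22 = 550 = 9·61 + 1.
So x ≡ 22·56 = 1232 ≡ 12 (mod 61).
Check: 25·12 = 300 = 4·61 + 56.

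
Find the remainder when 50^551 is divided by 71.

49

Successive squares of 50 mod 71: 50^1≡50, 50^2≡15, 50^4≡12, 50^8≡2, 50^16≡4, 50^32≡16, 50^64≡43, 50^128≡3, 50^256≡9, 50^512≡10.
551 = 1 + 2 + 4 + 32 + 512, so 50^551 ≡ 50·15·12·16·10 ≡ 49 (mod 71).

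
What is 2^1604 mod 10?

6

Last digits of 2^n: 2, 4, 8, 6 (period 4).
1604 leaves remainder 0 on division by 4, so 2^1604 ends in 6.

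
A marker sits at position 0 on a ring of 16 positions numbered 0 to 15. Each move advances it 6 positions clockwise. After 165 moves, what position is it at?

165·6 = 990.
990 − 61·16 = 14, so 990 ≡ 14 (mod 16).
(0 + 14) mod 16 = 14.

14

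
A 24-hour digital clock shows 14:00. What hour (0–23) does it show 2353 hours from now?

2353 = 98·24 + 1, so 2353 mod 24 = 1.
(14 + 1) mod 24 = 15.

15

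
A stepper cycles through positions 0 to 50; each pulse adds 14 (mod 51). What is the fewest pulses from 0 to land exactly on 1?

11

51 = 3·14 + 9
14 = 1·9 + 5
9 = 1·5 + 4
5 = 1·4 + 1
4 = 4·1 + 0
Back-substituting gives 14·11 ≡ 1 (mod 51).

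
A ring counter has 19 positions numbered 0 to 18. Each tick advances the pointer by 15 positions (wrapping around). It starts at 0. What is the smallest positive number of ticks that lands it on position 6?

15⁻¹ ≡ 14 (mod 19) because 15·14 = 210 = 11·19 + 1.
Multiplying both sides by 14: x ≡ 14·6 = 84 ≡ 8 (mod 19).
Check: 15·8 = 120 = 6·19 + 6.

8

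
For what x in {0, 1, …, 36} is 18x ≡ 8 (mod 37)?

21

The inverse of 18 mod 37 is 35 (since 18·35 = 630 ≡ 1).
So x ≡ 35·8 = 280 ≡ 21 (mod 37).
Check: 18·21 = 378 = 10·37 + 8.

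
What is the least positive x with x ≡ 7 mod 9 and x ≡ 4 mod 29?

Since 29·5 ≡ 1 (mod 9), take x = 4 + 29·((7−4)·5 mod 9) = 4 + 29·6 = 178.
Check: 178 mod 9 = 7, 178 mod 29 = 4.

178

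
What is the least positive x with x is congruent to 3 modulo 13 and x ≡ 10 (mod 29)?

68

Since 29·9 ≡ 1 (mod 13), take x = 10 + 29·((3−10)·9 mod 13) = 10 + 29·2 = 68.
Check: 68 mod 13 = 3, 68 mod 29 = 10.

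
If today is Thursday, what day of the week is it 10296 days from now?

10296 mod 7 = 6 (since 1470·7 = 10290).
Thursday + 6 days → Wednesday.

Wednesday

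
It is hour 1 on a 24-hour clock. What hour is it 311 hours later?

0

Dividing 311 by 24 gives quotient 12 and remainder 23.
(1 + 23) mod 24 = 0.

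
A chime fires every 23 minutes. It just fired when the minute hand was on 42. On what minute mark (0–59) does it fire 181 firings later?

181·23 = 4163.
Dividing 4163 by 60 gives quotient 69 and remainder 23.
(42 + 23) mod 60 = 5.

5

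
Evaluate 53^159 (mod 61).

38

By repeated squaring mod 61: 53^1≡53, 53^2≡3, 53^4≡9, 53^8≡20, 53^16≡34, 53^32≡58, 53^64≡9, 53^128≡20.
Since 159 = 1 + 2 + 4 + 8 + 16 + 128 in binary, 53^159 ≡ 53·3·9·20·34·20 ≡ 38 (mod 61).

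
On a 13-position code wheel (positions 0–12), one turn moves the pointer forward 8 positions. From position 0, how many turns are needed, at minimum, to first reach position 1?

8·5 = 40 = 3·13 + 1, so 8⁻¹ ≡ 5 (mod 13).

5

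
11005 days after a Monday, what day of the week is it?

11005 mod 7 = 1 (since 1572·7 = 11004).
Monday + 1 day → Tuesday.

Tuesday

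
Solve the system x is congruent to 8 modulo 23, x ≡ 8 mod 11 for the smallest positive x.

8

x ≡ 8 (mod 11) gives x ∈ {8}.
The first of these with x mod 23 = 8 is 8.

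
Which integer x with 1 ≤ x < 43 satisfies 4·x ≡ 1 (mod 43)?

4·11 = 44 = 1·43 + 1, so 4⁻¹ ≡ 11 (mod 43).

11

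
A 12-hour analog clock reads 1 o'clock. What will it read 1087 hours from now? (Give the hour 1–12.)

Dividing 1087 by 12 gives quotient 90 and remainder 7.
1 + 7 → 8 on a 12-hour dial.

8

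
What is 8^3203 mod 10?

The units digit of 8^n cycles with period 4: 8, 4, 2, 6, …
3203 leaves remainder 3 on division by 4, so 8^3203 ends in 2.

2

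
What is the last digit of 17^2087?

Powers of 7 mod 10 repeat with period 4: 7, 9, 3, 1.
2087 mod 4 = 3, so the last digit matches 7^3 = 3.

3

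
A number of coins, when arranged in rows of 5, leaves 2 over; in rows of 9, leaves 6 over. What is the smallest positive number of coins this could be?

x ≡ 2 (mod 5) gives x ∈ {2, 7, 12, 17, 22, 27, 32, 37, …}.
The first of these with x mod 9 = 6 is 42.

42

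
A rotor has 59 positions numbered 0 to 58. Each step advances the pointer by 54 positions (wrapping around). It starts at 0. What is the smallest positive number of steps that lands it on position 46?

38

The inverse of 54 mod 59 is 47 (since 54·47 = 2538 ≡ 1).
So x ≡ 47·46 = 2162 ≡ 38 (mod 59).
Check: 54·38 = 2052 = 34·59 + 46.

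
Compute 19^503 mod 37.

Square-and-reduce mod 37: 19^1≡19, 19^2≡28, 19^4≡7, 19^8≡12, 19^16≡33, 19^32≡16, 19^64≡34, 19^128≡9, 19^256≡7.
Since 503 = 1 + 2 + 4 + 16 + 32 + 64 + 128 + 256 in binary, 19^503 ≡ 19·28·7·33·16·34·9·7 ≡ 2 (mod 37).

2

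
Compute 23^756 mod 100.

By repeated squaring mod 100: 23^1≡23, 23^2≡29, 23^4≡41, 23^8≡81, 23^16≡61, 23^32≡21, 23^64≡41, 23^128≡81, 23^256≡61, 23^512≡21.
Since 756 = 4 + 16 + 32 + 64 + 128 + 512 in binary, 23^756 ≡ 41·61·21·41·81·21 ≡ 61 (mod 100).

61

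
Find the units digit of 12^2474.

Powers of 2 mod 10 repeat with period 4: 2, 4, 8, 6.
2474 mod 4 = 2, so the last digit matches 2^2 = 4.

4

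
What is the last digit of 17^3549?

7

The units digit of 17^n cycles with period 4: 7, 9, 3, 1, …
3549 mod 4 = 1, so the last digit matches 7^1 = 7.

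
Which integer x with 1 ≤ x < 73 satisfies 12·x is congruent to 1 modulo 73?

73 = 6·12 + 1
12 = 12·1 + 0
Back-substituting gives 12·67 ≡ 1 (mod 73).

67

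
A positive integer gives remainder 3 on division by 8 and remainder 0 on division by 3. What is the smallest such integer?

x ≡ 0 (mod 3) gives x ∈ {0, 3}.
The first of these with x mod 8 = 3 is 3.

3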